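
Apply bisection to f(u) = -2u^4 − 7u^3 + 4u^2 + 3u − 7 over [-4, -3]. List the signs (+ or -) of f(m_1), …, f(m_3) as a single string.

++-

midpoint -3.5: f = 31.5 > 0 → [-4, -3.5]
midpoint -3.75: f = 11.632812 > 0 → [-4, -3.75]
midpoint -3.875: f = -2.20166 < 0 → [-3.875, -3.75]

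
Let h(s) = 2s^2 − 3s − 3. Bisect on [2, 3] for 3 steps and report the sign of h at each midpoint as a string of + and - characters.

++-

midpoint 2.5: h = 2 > 0 → [2, 2.5]
midpoint 2.25: h = 0.375 > 0 → [2, 2.25]
midpoint 2.125: h = -0.34375 < 0 → [2.125, 2.25]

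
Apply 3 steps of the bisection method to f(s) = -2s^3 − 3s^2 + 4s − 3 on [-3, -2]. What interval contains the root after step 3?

[-2.625, -2.5]

m = -2.5, f(m) = -0.5 (−); new bracket [-3, -2.5]
m = -2.75, f(m) = 4.90625 (+); new bracket [-2.75, -2.5]
m = -2.625, f(m) = 2.003906 (+); new bracket [-2.625, -2.5]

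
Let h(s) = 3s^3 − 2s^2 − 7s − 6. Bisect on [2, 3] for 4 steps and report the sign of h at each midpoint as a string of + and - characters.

midpoint 2.5: h = 10.875 > 0 → [2, 2.5]
midpoint 2.25: h = 2.296875 > 0 → [2, 2.25]
midpoint 2.125: h = -1.119141 < 0 → [2.125, 2.25]
midpoint 2.1875: h = 0.5198 > 0 → [2.125, 2.1875]

++-+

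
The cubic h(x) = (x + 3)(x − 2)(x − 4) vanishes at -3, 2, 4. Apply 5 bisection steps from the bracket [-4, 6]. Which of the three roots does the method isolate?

-3

x = 1 gives h = 12, positive; keep [-4, 1]
x = -1.5 gives h = 28.875, positive; keep [-4, -1.5]
x = -2.75 gives h = 8.015625, positive; keep [-4, -2.75]
x = -3.375 gives h = -14.8652, negative; keep [-3.375, -2.75]
x = -3.0625 gives h = -2.2346, negative; keep [-3.0625, -2.75]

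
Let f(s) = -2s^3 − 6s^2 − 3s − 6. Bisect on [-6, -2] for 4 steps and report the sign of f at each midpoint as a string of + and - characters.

s = -4 gives f = 38, positive; keep [-4, -2]
s = -3 gives f = 3, positive; keep [-3, -2]
s = -2.5 gives f = -4.75, negative; keep [-3, -2.5]
s = -2.75 gives f = -1.5312, negative; keep [-3, -2.75]

++--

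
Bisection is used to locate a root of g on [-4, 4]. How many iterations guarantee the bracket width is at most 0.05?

8

Width after n steps is 8/2^n. Need 2^n ≥ 8/0.05 = 160.
2^7 = 128 < 160 ≤ 2^8 = 256, so n = 8.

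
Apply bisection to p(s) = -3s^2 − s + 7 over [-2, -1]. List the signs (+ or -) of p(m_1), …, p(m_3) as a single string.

+-+

s = -1.5 gives p = 1.75, positive; keep [-2, -1.5]
s = -1.75 gives p = -0.4375, negative; keep [-1.75, -1.5]
s = -1.625 gives p = 0.703125, positive; keep [-1.75, -1.625]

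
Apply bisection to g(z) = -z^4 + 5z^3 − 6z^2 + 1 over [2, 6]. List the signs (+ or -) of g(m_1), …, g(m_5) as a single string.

z = 4 gives g = -31, negative; keep [2, 4]
z = 3 gives g = 1, positive; keep [3, 4]
z = 3.5 gives g = -8.1875, negative; keep [3, 3.5]
z = 3.25 gives g = -2.3008, negative; keep [3, 3.25]
z = 3.125 gives g = -0.3733, negative; keep [3, 3.125]

-+---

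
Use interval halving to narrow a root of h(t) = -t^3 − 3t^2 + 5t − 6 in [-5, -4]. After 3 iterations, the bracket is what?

[-4.5, -4.375]

midpoint -4.5: h = 1.875 > 0 → [-4.5, -4]
midpoint -4.25: h = -4.671875 < 0 → [-4.5, -4.25]
midpoint -4.375: h = -1.556641 < 0 → [-4.5, -4.375]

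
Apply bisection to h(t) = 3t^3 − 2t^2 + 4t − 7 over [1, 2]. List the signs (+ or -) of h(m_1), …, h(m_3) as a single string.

++-

t = 1.5 gives h = 4.625, positive; keep [1, 1.5]
t = 1.25 gives h = 0.734375, positive; keep [1, 1.25]
t = 1.125 gives h = -0.759766, negative; keep [1.125, 1.25]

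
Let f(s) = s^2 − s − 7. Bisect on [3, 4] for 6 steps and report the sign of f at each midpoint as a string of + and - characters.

midpoint 3.5: f = 1.75 > 0 → [3, 3.5]
midpoint 3.25: f = 0.3125 > 0 → [3, 3.25]
midpoint 3.125: f = -0.359375 < 0 → [3.125, 3.25]
midpoint 3.1875: f = -0.0273 < 0 → [3.1875, 3.25]
midpoint 3.21875: f = 0.1416 > 0 → [3.1875, 3.21875]
midpoint 3.203125: f = 0.0569 > 0 → [3.1875, 3.203125]

++--++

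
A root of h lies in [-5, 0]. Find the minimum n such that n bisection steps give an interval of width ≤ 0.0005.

Width after n steps is 5/2^n. Need 2^n ≥ 5/0.0005 = 10000.
2^13 = 8192 < 10000 ≤ 2^14 = 16384, so n = 14.

14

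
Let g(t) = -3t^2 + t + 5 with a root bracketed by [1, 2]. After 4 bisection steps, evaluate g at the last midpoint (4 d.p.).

midpoint 1.5: g = -0.25 < 0 → [1, 1.5]
midpoint 1.25: g = 1.5625 > 0 → [1.25, 1.5]
midpoint 1.375: g = 0.703125 > 0 → [1.375, 1.5]
midpoint 1.4375: g = 0.2383 > 0 → [1.4375, 1.5]

0.2383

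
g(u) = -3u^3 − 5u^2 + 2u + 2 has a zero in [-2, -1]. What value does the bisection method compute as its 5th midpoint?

midpoint -1.5: g = -2.125 < 0 → [-2, -1.5]
midpoint -1.75: g = -0.734375 < 0 → [-2, -1.75]
midpoint -1.875: g = 0.447266 > 0 → [-1.875, -1.75]
midpoint -1.8125: g = -0.1877 < 0 → [-1.875, -1.8125]
midpoint -1.84375: g = 0.1184 > 0 → [-1.84375, -1.8125]

-1.84375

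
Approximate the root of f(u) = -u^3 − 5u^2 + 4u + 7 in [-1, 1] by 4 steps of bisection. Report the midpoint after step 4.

m = 0, f(m) = 7 (+); new bracket [-1, 0]
m = -0.5, f(m) = 3.875 (+); new bracket [-1, -0.5]
m = -0.75, f(m) = 1.609375 (+); new bracket [-1, -0.75]
m = -0.875, f(m) = 0.3418 (+); new bracket [-1, -0.875]

-0.875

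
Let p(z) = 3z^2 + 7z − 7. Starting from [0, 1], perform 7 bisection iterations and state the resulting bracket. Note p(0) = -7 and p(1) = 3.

z = 0.5 gives p = -2.75, negative; keep [0.5, 1]
z = 0.75 gives p = -0.0625, negative; keep [0.75, 1]
z = 0.875 gives p = 1.421875, positive; keep [0.75, 0.875]
z = 0.8125 gives p = 0.668, positive; keep [0.75, 0.8125]
z = 0.78125 gives p = 0.2998, positive; keep [0.75, 0.78125]
z = 0.765625 gives p = 0.1179, positive; keep [0.75, 0.765625]
z = 0.7578125 gives p = 0.0275, positive; keep [0.75, 0.7578125]

[0.75, 0.7578125]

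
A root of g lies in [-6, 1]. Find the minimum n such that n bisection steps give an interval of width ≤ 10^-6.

Width after n steps is 7/2^n. Need 2^n ≥ 7/10^-6 = 7000000.
2^22 = 4194304 < 7000000 ≤ 2^23 = 8388608, so n = 23.

23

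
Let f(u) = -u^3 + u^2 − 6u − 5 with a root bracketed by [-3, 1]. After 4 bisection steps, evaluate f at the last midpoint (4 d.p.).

m = -1, f(m) = 3 (+); new bracket [-1, 1]
m = 0, f(m) = -5 (−); new bracket [-1, 0]
m = -0.5, f(m) = -1.625 (−); new bracket [-1, -0.5]
m = -0.75, f(m) = 0.4844 (+); new bracket [-0.75, -0.5]

0.4844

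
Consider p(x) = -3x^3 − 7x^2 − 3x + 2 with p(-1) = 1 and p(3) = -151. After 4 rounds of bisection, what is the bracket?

[0.25, 0.5]

m = 1, p(m) = -11 (−); new bracket [-1, 1]
m = 0, p(m) = 2 (+); new bracket [0, 1]
m = 0.5, p(m) = -1.625 (−); new bracket [0, 0.5]
m = 0.25, p(m) = 0.7656 (+); new bracket [0.25, 0.5]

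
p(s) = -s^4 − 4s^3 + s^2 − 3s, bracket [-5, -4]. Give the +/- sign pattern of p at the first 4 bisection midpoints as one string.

midpoint -4.5: p = -11.8125 < 0 → [-4.5, -4]
midpoint -4.25: p = 11.621094 > 0 → [-4.5, -4.25]
midpoint -4.375: p = 0.863037 > 0 → [-4.5, -4.375]
midpoint -4.4375: p = -5.2251 < 0 → [-4.4375, -4.375]

-++-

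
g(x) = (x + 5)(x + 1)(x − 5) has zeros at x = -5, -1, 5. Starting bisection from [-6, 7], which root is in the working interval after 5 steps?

5

m = 0.5, g(m) = -37.125 (−); new bracket [0.5, 7]
m = 3.75, g(m) = -51.953125 (−); new bracket [3.75, 7]
m = 5.375, g(m) = 24.802734 (+); new bracket [3.75, 5.375]
m = 4.5625, g(m) = -23.2712 (−); new bracket [4.5625, 5.375]
m = 4.96875, g(m) = -1.8594 (−); new bracket [4.96875, 5.375]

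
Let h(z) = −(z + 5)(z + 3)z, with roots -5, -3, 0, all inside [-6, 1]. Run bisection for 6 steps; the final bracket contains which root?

0

h(-2.5) = 3.125 > 0, so the root lies in [-2.5, 1]
h(-0.75) = 7.171875 > 0, so the root lies in [-0.75, 1]
h(0.125) = -2.001953 < 0, so the root lies in [-0.75, 0.125]
h(-0.3125) = 3.9368 > 0, so the root lies in [-0.3125, 0.125]
h(-0.09375) = 1.3368 > 0, so the root lies in [-0.09375, 0.125]
h(0.015625) = -0.2363 < 0, so the root lies in [-0.09375, 0.015625]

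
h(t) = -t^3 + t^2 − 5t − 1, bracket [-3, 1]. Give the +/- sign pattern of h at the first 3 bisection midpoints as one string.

+-+

h(-1) = 6 > 0, so the root lies in [-1, 1]
h(0) = -1 < 0, so the root lies in [-1, 0]
h(-0.5) = 1.875 > 0, so the root lies in [-0.5, 0]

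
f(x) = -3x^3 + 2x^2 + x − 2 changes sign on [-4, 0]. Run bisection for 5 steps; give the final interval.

[-0.875, -0.75]

f(-2) = 28 > 0, so the root lies in [-2, 0]
f(-1) = 2 > 0, so the root lies in [-1, 0]
f(-0.5) = -1.625 < 0, so the root lies in [-1, -0.5]
f(-0.75) = -0.3594 < 0, so the root lies in [-1, -0.75]
f(-0.875) = 0.666 > 0, so the root lies in [-0.875, -0.75]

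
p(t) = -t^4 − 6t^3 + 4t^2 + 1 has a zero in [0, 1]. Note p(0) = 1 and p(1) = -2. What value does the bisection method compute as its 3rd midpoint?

p(0.5) = 1.1875 > 0, so the root lies in [0.5, 1]
p(0.75) = 0.402344 > 0, so the root lies in [0.75, 1]
p(0.875) = -0.543213 < 0, so the root lies in [0.75, 0.875]

0.875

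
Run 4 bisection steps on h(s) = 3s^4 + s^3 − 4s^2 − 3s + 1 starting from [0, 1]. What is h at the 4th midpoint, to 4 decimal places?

m = 0.5, h(m) = -1.1875 (−); new bracket [0, 0.5]
m = 0.25, h(m) = 0.027344 (+); new bracket [0.25, 0.5]
m = 0.375, h(m) = -0.575439 (−); new bracket [0.25, 0.375]
m = 0.3125, h(m) = -0.269 (−); new bracket [0.25, 0.3125]

-0.2690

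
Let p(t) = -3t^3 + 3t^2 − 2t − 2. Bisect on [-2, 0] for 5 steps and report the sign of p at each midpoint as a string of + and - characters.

++---

p(-1) = 6 > 0, so the root lies in [-1, 0]
p(-0.5) = 0.125 > 0, so the root lies in [-0.5, 0]
p(-0.25) = -1.265625 < 0, so the root lies in [-0.5, -0.25]
p(-0.375) = -0.6699 < 0, so the root lies in [-0.5, -0.375]
p(-0.4375) = -0.2996 < 0, so the root lies in [-0.5, -0.4375]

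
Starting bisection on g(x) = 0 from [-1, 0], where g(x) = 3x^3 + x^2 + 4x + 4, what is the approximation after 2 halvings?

-0.75

x = -0.5 gives g = 1.875, positive; keep [-1, -0.5]
x = -0.75 gives g = 0.296875, positive; keep [-1, -0.75]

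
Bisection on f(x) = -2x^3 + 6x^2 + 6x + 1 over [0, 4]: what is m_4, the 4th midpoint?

midpoint 2: f = 21 > 0 → [2, 4]
midpoint 3: f = 19 > 0 → [3, 4]
midpoint 3.5: f = 9.75 > 0 → [3.5, 4]
midpoint 3.75: f = 2.4062 > 0 → [3.75, 4]

3.75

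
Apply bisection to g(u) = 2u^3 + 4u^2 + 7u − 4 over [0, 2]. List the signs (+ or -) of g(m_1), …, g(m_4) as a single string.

m = 1, g(m) = 9 (+); new bracket [0, 1]
m = 0.5, g(m) = 0.75 (+); new bracket [0, 0.5]
m = 0.25, g(m) = -1.96875 (−); new bracket [0.25, 0.5]
m = 0.375, g(m) = -0.707 (−); new bracket [0.375, 0.5]

++--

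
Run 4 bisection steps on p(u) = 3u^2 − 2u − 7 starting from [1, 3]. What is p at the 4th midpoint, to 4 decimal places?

m = 2, p(m) = 1 (+); new bracket [1, 2]
m = 1.5, p(m) = -3.25 (−); new bracket [1.5, 2]
m = 1.75, p(m) = -1.3125 (−); new bracket [1.75, 2]
m = 1.875, p(m) = -0.2031 (−); new bracket [1.875, 2]

-0.2031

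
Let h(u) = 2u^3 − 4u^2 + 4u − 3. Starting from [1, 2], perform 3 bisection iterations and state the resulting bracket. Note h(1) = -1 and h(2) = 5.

[1.25, 1.375]

m = 1.5, h(m) = 0.75 (+); new bracket [1, 1.5]
m = 1.25, h(m) = -0.34375 (−); new bracket [1.25, 1.5]
m = 1.375, h(m) = 0.136719 (+); new bracket [1.25, 1.375]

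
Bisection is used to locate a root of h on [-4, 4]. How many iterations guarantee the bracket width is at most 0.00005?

Width after n steps is 8/2^n. Need 2^n ≥ 8/0.00005 = 160000.
2^17 = 131072 < 160000 ≤ 2^18 = 262144, so n = 18.

18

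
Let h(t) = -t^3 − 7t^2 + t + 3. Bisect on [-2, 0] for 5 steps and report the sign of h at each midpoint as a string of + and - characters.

-+--+

midpoint -1: h = -4 < 0 → [-1, 0]
midpoint -0.5: h = 0.875 > 0 → [-1, -0.5]
midpoint -0.75: h = -1.265625 < 0 → [-0.75, -0.5]
midpoint -0.625: h = -0.1152 < 0 → [-0.625, -0.5]
midpoint -0.5625: h = 0.4006 > 0 → [-0.625, -0.5625]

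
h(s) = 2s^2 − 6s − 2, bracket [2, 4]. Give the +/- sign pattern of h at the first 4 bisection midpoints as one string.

s = 3 gives h = -2, negative; keep [3, 4]
s = 3.5 gives h = 1.5, positive; keep [3, 3.5]
s = 3.25 gives h = -0.375, negative; keep [3.25, 3.5]
s = 3.375 gives h = 0.5312, positive; keep [3.25, 3.375]

-+-+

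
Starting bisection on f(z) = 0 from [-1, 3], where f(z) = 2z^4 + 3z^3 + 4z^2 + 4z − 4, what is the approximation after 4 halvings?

m = 1, f(m) = 9 (+); new bracket [-1, 1]
m = 0, f(m) = -4 (−); new bracket [0, 1]
m = 0.5, f(m) = -0.5 (−); new bracket [0.5, 1]
m = 0.75, f(m) = 3.1484 (+); new bracket [0.5, 0.75]

0.75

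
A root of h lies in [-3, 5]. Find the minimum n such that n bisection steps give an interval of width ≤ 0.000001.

23

Width after n steps is 8/2^n. Need 2^n ≥ 8/0.000001 = 8000000.
2^22 = 4194304 < 8000000 ≤ 2^23 = 8388608, so n = 23.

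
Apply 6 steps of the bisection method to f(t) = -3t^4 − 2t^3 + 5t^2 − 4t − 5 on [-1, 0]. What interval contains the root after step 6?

[-0.6875, -0.671875]

t = -0.5 gives f = -1.6875, negative; keep [-1, -0.5]
t = -0.75 gives f = 0.707031, positive; keep [-0.75, -0.5]
t = -0.625 gives f = -0.516357, negative; keep [-0.75, -0.625]
t = -0.6875 gives f = 0.093, positive; keep [-0.6875, -0.625]
t = -0.65625 gives f = -0.2128, negative; keep [-0.6875, -0.65625]
t = -0.671875 gives f = -0.0602, negative; keep [-0.6875, -0.671875]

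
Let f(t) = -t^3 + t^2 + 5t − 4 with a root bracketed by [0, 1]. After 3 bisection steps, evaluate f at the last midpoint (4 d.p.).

0.4707

m = 0.5, f(m) = -1.375 (−); new bracket [0.5, 1]
m = 0.75, f(m) = -0.109375 (−); new bracket [0.75, 1]
m = 0.875, f(m) = 0.470703 (+); new bracket [0.75, 0.875]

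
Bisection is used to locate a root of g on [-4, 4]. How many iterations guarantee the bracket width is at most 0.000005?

21

Width after n steps is 8/2^n. Need 2^n ≥ 8/0.000005 = 1600000.
2^20 = 1048576 < 1600000 ≤ 2^21 = 2097152, so n = 21.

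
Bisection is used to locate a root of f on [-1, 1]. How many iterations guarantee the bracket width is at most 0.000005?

19

Width after n steps is 2/2^n. Need 2^n ≥ 2/0.000005 = 400000.
2^18 = 262144 < 400000 ≤ 2^19 = 524288, so n = 19.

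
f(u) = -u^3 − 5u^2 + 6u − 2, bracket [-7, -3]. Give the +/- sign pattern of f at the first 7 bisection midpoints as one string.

m = -5, f(m) = -32 (−); new bracket [-7, -5]
m = -6, f(m) = -2 (−); new bracket [-7, -6]
m = -6.5, f(m) = 22.375 (+); new bracket [-6.5, -6]
m = -6.25, f(m) = 9.3281 (+); new bracket [-6.25, -6]
m = -6.125, f(m) = 3.4551 (+); new bracket [-6.125, -6]
m = -6.0625, f(m) = 0.676 (+); new bracket [-6.0625, -6]
m = -6.03125, f(m) = -0.6748 (−); new bracket [-6.0625, -6.03125]

--++++-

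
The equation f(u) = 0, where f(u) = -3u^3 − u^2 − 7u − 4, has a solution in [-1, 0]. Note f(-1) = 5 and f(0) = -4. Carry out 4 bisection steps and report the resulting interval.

f(-0.5) = -0.375 < 0, so the root lies in [-1, -0.5]
f(-0.75) = 1.953125 > 0, so the root lies in [-0.75, -0.5]
f(-0.625) = 0.716797 > 0, so the root lies in [-0.625, -0.5]
f(-0.5625) = 0.155 > 0, so the root lies in [-0.5625, -0.5]

[-0.5625, -0.5]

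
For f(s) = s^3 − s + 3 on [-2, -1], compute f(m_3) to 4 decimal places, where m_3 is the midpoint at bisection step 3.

0.3340

midpoint -1.5: f = 1.125 > 0 → [-2, -1.5]
midpoint -1.75: f = -0.609375 < 0 → [-1.75, -1.5]
midpoint -1.625: f = 0.333984 > 0 → [-1.75, -1.625]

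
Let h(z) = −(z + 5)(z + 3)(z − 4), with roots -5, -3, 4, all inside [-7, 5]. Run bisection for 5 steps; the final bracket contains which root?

z = -1 gives h = 40, positive; keep [-1, 5]
z = 2 gives h = 70, positive; keep [2, 5]
z = 3.5 gives h = 27.625, positive; keep [3.5, 5]
z = 4.25 gives h = -16.7656, negative; keep [3.5, 4.25]
z = 3.875 gives h = 7.627, positive; keep [3.875, 4.25]

4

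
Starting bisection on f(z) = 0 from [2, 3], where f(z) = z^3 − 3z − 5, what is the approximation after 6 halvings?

2.265625

m = 2.5, f(m) = 3.125 (+); new bracket [2, 2.5]
m = 2.25, f(m) = -0.359375 (−); new bracket [2.25, 2.5]
m = 2.375, f(m) = 1.271484 (+); new bracket [2.25, 2.375]
m = 2.3125, f(m) = 0.429 (+); new bracket [2.25, 2.3125]
m = 2.28125, f(m) = 0.0281 (+); new bracket [2.25, 2.28125]
m = 2.265625, f(m) = -0.1673 (−); new bracket [2.265625, 2.28125]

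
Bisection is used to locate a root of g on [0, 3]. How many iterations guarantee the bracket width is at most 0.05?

6

Width after n steps is 3/2^n. Need 2^n ≥ 3/0.05 = 60.
2^5 = 32 < 60 ≤ 2^6 = 64, so n = 6.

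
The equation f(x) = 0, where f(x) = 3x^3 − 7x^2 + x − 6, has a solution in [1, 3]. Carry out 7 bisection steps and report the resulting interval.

[2.515625, 2.53125]

x = 2 gives f = -8, negative; keep [2, 3]
x = 2.5 gives f = -0.375, negative; keep [2.5, 3]
x = 2.75 gives f = 6.203125, positive; keep [2.5, 2.75]
x = 2.625 gives f = 2.6543, positive; keep [2.5, 2.625]
x = 2.5625 gives f = 1.0769, positive; keep [2.5, 2.5625]
x = 2.53125 gives f = 0.3355, positive; keep [2.5, 2.53125]
x = 2.515625 gives f = -0.0235, negative; keep [2.515625, 2.53125]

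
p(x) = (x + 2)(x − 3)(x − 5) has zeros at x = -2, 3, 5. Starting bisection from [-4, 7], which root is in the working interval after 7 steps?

-2

p(1.5) = 18.375 > 0, so the root lies in [-4, 1.5]
p(-1.25) = 19.921875 > 0, so the root lies in [-4, -1.25]
p(-2.625) = -26.806641 < 0, so the root lies in [-2.625, -1.25]
p(-1.9375) = 2.1409 > 0, so the root lies in [-2.625, -1.9375]
p(-2.28125) = -10.8152 < 0, so the root lies in [-2.28125, -1.9375]
p(-2.109375) = -3.973 < 0, so the root lies in [-2.109375, -1.9375]
p(-2.0234375) = -0.8269 < 0, so the root lies in [-2.0234375, -1.9375]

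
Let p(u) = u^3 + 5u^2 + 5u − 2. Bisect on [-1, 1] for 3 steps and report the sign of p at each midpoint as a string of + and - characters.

u = 0 gives p = -2, negative; keep [0, 1]
u = 0.5 gives p = 1.875, positive; keep [0, 0.5]
u = 0.25 gives p = -0.421875, negative; keep [0.25, 0.5]

-+-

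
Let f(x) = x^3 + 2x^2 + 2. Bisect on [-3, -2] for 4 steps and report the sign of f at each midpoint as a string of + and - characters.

x = -2.5 gives f = -1.125, negative; keep [-2.5, -2]
x = -2.25 gives f = 0.734375, positive; keep [-2.5, -2.25]
x = -2.375 gives f = -0.115234, negative; keep [-2.375, -2.25]
x = -2.3125 gives f = 0.3289, positive; keep [-2.375, -2.3125]

-+-+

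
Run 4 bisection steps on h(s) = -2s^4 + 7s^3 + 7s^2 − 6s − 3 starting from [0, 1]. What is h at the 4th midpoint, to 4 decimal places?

-0.3709

h(0.5) = -3.5 < 0, so the root lies in [0.5, 1]
h(0.75) = -1.242188 < 0, so the root lies in [0.75, 1]
h(0.875) = 0.626465 > 0, so the root lies in [0.75, 0.875]
h(0.8125) = -0.3709 < 0, so the root lies in [0.8125, 0.875]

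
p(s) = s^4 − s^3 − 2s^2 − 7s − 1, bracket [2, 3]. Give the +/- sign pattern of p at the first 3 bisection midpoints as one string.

-+-

p(2.5) = -7.5625 < 0, so the root lies in [2.5, 3]
p(2.75) = 1.019531 > 0, so the root lies in [2.5, 2.75]
p(2.625) = -3.763428 < 0, so the root lies in [2.625, 2.75]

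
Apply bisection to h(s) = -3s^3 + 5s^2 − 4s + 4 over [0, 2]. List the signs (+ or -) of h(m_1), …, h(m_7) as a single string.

+-++--+

midpoint 1: h = 2 > 0 → [1, 2]
midpoint 1.5: h = -0.875 < 0 → [1, 1.5]
midpoint 1.25: h = 0.953125 > 0 → [1.25, 1.5]
midpoint 1.375: h = 0.1543 > 0 → [1.375, 1.5]
midpoint 1.4375: h = -0.3293 < 0 → [1.375, 1.4375]
midpoint 1.40625: h = -0.08 < 0 → [1.375, 1.40625]
midpoint 1.390625: h = 0.039 > 0 → [1.390625, 1.40625]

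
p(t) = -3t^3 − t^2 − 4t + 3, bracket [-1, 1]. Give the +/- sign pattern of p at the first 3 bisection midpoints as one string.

m = 0, p(m) = 3 (+); new bracket [0, 1]
m = 0.5, p(m) = 0.375 (+); new bracket [0.5, 1]
m = 0.75, p(m) = -1.828125 (−); new bracket [0.5, 0.75]

++-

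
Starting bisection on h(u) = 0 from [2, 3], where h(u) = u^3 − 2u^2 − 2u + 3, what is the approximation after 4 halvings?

u = 2.5 gives h = 1.125, positive; keep [2, 2.5]
u = 2.25 gives h = -0.234375, negative; keep [2.25, 2.5]
u = 2.375 gives h = 0.365234, positive; keep [2.25, 2.375]
u = 2.3125 gives h = 0.0461, positive; keep [2.25, 2.3125]

2.3125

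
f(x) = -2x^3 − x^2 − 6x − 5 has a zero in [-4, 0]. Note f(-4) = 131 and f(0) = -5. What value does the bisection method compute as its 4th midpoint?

-0.75

f(-2) = 19 > 0, so the root lies in [-2, 0]
f(-1) = 2 > 0, so the root lies in [-1, 0]
f(-0.5) = -2 < 0, so the root lies in [-1, -0.5]
f(-0.75) = -0.2188 < 0, so the root lies in [-1, -0.75]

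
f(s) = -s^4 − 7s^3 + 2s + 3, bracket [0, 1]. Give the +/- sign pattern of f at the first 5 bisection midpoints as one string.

m = 0.5, f(m) = 3.0625 (+); new bracket [0.5, 1]
m = 0.75, f(m) = 1.230469 (+); new bracket [0.75, 1]
m = 0.875, f(m) = -0.525635 (−); new bracket [0.75, 0.875]
m = 0.8125, f(m) = 0.4346 (+); new bracket [0.8125, 0.875]
m = 0.84375, f(m) = -0.0241 (−); new bracket [0.8125, 0.84375]

++-+-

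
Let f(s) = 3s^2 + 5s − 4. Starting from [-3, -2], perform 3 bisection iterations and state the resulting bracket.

m = -2.5, f(m) = 2.25 (+); new bracket [-2.5, -2]
m = -2.25, f(m) = -0.0625 (−); new bracket [-2.5, -2.25]
m = -2.375, f(m) = 1.046875 (+); new bracket [-2.375, -2.25]

[-2.375, -2.25]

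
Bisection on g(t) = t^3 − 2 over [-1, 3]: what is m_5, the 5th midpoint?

1.375

g(1) = -1 < 0, so the root lies in [1, 3]
g(2) = 6 > 0, so the root lies in [1, 2]
g(1.5) = 1.375 > 0, so the root lies in [1, 1.5]
g(1.25) = -0.0469 < 0, so the root lies in [1.25, 1.5]
g(1.375) = 0.5996 > 0, so the root lies in [1.25, 1.375]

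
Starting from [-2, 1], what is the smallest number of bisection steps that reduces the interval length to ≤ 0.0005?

13

Width after n steps is 3/2^n. Need 2^n ≥ 3/0.0005 = 6000.
2^12 = 4096 < 6000 ≤ 2^13 = 8192, so n = 13.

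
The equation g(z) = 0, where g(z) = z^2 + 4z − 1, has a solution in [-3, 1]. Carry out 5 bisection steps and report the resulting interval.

m = -1, g(m) = -4 (−); new bracket [-1, 1]
m = 0, g(m) = -1 (−); new bracket [0, 1]
m = 0.5, g(m) = 1.25 (+); new bracket [0, 0.5]
m = 0.25, g(m) = 0.0625 (+); new bracket [0, 0.25]
m = 0.125, g(m) = -0.4844 (−); new bracket [0.125, 0.25]

[0.125, 0.25]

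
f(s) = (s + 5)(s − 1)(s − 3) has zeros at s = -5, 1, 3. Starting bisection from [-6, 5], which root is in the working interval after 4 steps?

midpoint -0.5: f = 23.625 > 0 → [-6, -0.5]
midpoint -3.25: f = 46.484375 > 0 → [-6, -3.25]
midpoint -4.625: f = 16.083984 > 0 → [-6, -4.625]
midpoint -5.3125: f = -16.3977 < 0 → [-5.3125, -4.625]

-5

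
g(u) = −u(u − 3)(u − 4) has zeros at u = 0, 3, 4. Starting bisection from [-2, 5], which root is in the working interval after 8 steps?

0

midpoint 1.5: g = -5.625 < 0 → [-2, 1.5]
midpoint -0.25: g = 3.453125 > 0 → [-0.25, 1.5]
midpoint 0.625: g = -5.009766 < 0 → [-0.25, 0.625]
midpoint 0.1875: g = -2.0105 < 0 → [-0.25, 0.1875]
midpoint -0.03125: g = 0.3819 > 0 → [-0.03125, 0.1875]
midpoint 0.078125: g = -0.8953 < 0 → [-0.03125, 0.078125]
midpoint 0.0234375: g = -0.2774 < 0 → [-0.03125, 0.0234375]
midpoint -0.00390625: g = 0.047 > 0 → [-0.00390625, 0.0234375]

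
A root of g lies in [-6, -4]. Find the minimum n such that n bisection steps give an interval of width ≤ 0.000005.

Width after n steps is 2/2^n. Need 2^n ≥ 2/0.000005 = 400000.
2^18 = 262144 < 400000 ≤ 2^19 = 524288, so n = 19.

19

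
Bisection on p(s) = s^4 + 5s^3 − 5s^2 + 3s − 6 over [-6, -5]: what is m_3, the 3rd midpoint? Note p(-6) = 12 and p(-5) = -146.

-5.875

s = -5.5 gives p = -90.5625, negative; keep [-6, -5.5]
s = -5.75 gives p = -45.980469, negative; keep [-6, -5.75]
s = -5.875 gives p = -18.77124, negative; keep [-6, -5.875]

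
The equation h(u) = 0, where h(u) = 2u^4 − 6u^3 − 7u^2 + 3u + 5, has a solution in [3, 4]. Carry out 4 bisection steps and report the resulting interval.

h(3.5) = -27.375 < 0, so the root lies in [3.5, 4]
h(3.75) = -3.085938 < 0, so the root lies in [3.75, 4]
h(3.875) = 13.340332 > 0, so the root lies in [3.75, 3.875]
h(3.8125) = 4.7412 > 0, so the root lies in [3.75, 3.8125]

[3.75, 3.8125]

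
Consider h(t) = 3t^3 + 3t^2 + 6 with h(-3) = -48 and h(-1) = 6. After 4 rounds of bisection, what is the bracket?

midpoint -2: h = -6 < 0 → [-2, -1]
midpoint -1.5: h = 2.625 > 0 → [-2, -1.5]
midpoint -1.75: h = -0.890625 < 0 → [-1.75, -1.5]
midpoint -1.625: h = 1.0488 > 0 → [-1.75, -1.625]

[-1.75, -1.625]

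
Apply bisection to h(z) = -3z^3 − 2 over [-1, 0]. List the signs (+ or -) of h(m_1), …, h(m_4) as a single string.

z = -0.5 gives h = -1.625, negative; keep [-1, -0.5]
z = -0.75 gives h = -0.734375, negative; keep [-1, -0.75]
z = -0.875 gives h = 0.009766, positive; keep [-0.875, -0.75]
z = -0.8125 gives h = -0.3909, negative; keep [-0.875, -0.8125]

--+-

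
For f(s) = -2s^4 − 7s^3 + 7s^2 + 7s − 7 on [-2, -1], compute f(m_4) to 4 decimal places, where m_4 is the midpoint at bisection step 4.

s = -1.5 gives f = 11.75, positive; keep [-1.5, -1]
s = -1.25 gives f = 3.976562, positive; keep [-1.25, -1]
s = -1.125 gives f = 0.747559, positive; keep [-1.125, -1]
s = -1.0625 gives f = -0.6878, negative; keep [-1.125, -1.0625]

-0.6878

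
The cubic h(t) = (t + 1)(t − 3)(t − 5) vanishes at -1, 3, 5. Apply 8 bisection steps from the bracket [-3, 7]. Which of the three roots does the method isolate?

-1

midpoint 2: h = 9 > 0 → [-3, 2]
midpoint -0.5: h = 9.625 > 0 → [-3, -0.5]
midpoint -1.75: h = -24.046875 < 0 → [-1.75, -0.5]
midpoint -1.125: h = -3.1582 < 0 → [-1.125, -0.5]
midpoint -0.8125: h = 4.155 > 0 → [-1.125, -0.8125]
midpoint -0.96875: h = 0.7403 > 0 → [-1.125, -0.96875]
midpoint -1.046875: h = -1.1471 < 0 → [-1.046875, -0.96875]
midpoint -1.0078125: h = -0.1881 < 0 → [-1.0078125, -0.96875]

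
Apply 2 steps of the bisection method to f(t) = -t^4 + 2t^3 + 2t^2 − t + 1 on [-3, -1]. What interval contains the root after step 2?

[-1.5, -1]

m = -2, f(m) = -21 (−); new bracket [-2, -1]
m = -1.5, f(m) = -4.8125 (−); new bracket [-1.5, -1]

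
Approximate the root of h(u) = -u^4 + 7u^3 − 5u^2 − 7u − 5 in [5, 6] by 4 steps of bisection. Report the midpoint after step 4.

m = 5.5, h(m) = 54.8125 (+); new bracket [5.5, 6]
m = 5.75, h(m) = 27.074219 (+); new bracket [5.75, 6]
m = 5.875, h(m) = 9.423584 (+); new bracket [5.875, 6]
m = 5.9375, h(m) = -0.4295 (−); new bracket [5.875, 5.9375]

5.9375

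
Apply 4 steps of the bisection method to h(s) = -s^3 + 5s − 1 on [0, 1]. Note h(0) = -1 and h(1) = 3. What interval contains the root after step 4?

[0.1875, 0.25]

h(0.5) = 1.375 > 0, so the root lies in [0, 0.5]
h(0.25) = 0.234375 > 0, so the root lies in [0, 0.25]
h(0.125) = -0.376953 < 0, so the root lies in [0.125, 0.25]
h(0.1875) = -0.0691 < 0, so the root lies in [0.1875, 0.25]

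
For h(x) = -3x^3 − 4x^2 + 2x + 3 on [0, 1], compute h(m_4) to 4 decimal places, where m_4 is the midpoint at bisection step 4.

x = 0.5 gives h = 2.625, positive; keep [0.5, 1]
x = 0.75 gives h = 0.984375, positive; keep [0.75, 1]
x = 0.875 gives h = -0.322266, negative; keep [0.75, 0.875]
x = 0.8125 gives h = 0.3752, positive; keep [0.8125, 0.875]

0.3752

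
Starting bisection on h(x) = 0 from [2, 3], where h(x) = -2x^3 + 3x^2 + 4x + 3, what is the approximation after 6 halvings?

2.515625

midpoint 2.5: h = 0.5 > 0 → [2.5, 3]
midpoint 2.75: h = -4.90625 < 0 → [2.5, 2.75]
midpoint 2.625: h = -2.003906 < 0 → [2.5, 2.625]
midpoint 2.5625: h = -0.7036 < 0 → [2.5, 2.5625]
midpoint 2.53125: h = -0.0899 < 0 → [2.5, 2.53125]
midpoint 2.515625: h = 0.208 > 0 → [2.515625, 2.53125]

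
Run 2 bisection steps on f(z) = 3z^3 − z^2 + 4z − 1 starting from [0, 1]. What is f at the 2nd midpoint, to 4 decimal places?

midpoint 0.5: f = 1.125 > 0 → [0, 0.5]
midpoint 0.25: f = -0.015625 < 0 → [0.25, 0.5]

-0.0156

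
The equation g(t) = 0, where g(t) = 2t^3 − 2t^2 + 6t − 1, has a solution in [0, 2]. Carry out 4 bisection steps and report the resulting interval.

[0.125, 0.25]

t = 1 gives g = 5, positive; keep [0, 1]
t = 0.5 gives g = 1.75, positive; keep [0, 0.5]
t = 0.25 gives g = 0.40625, positive; keep [0, 0.25]
t = 0.125 gives g = -0.2773, negative; keep [0.125, 0.25]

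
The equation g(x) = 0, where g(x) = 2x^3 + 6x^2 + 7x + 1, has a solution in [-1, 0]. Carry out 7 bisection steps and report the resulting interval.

[-0.171875, -0.1640625]

x = -0.5 gives g = -1.25, negative; keep [-0.5, 0]
x = -0.25 gives g = -0.40625, negative; keep [-0.25, 0]
x = -0.125 gives g = 0.214844, positive; keep [-0.25, -0.125]
x = -0.1875 gives g = -0.1147, negative; keep [-0.1875, -0.125]
x = -0.15625 gives g = 0.0451, positive; keep [-0.1875, -0.15625]
x = -0.171875 gives g = -0.036, negative; keep [-0.171875, -0.15625]
x = -0.1640625 gives g = 0.0042, positive; keep [-0.171875, -0.1640625]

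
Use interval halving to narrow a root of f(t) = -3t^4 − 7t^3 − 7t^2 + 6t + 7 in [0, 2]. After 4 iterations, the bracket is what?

[0.875, 1]

f(1) = -4 < 0, so the root lies in [0, 1]
f(0.5) = 7.1875 > 0, so the root lies in [0.5, 1]
f(0.75) = 3.660156 > 0, so the root lies in [0.75, 1]
f(0.875) = 0.4426 > 0, so the root lies in [0.875, 1]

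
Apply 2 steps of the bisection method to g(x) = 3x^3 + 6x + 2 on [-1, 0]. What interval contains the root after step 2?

[-0.5, -0.25]

midpoint -0.5: g = -1.375 < 0 → [-0.5, 0]
midpoint -0.25: g = 0.453125 > 0 → [-0.5, -0.25]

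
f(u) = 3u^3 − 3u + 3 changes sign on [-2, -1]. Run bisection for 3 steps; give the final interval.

f(-1.5) = -2.625 < 0, so the root lies in [-1.5, -1]
f(-1.25) = 0.890625 > 0, so the root lies in [-1.5, -1.25]
f(-1.375) = -0.673828 < 0, so the root lies in [-1.375, -1.25]

[-1.375, -1.25]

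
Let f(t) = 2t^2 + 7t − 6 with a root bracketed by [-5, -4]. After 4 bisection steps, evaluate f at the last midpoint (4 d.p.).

midpoint -4.5: f = 3 > 0 → [-4.5, -4]
midpoint -4.25: f = 0.375 > 0 → [-4.25, -4]
midpoint -4.125: f = -0.84375 < 0 → [-4.25, -4.125]
midpoint -4.1875: f = -0.2422 < 0 → [-4.25, -4.1875]

-0.2422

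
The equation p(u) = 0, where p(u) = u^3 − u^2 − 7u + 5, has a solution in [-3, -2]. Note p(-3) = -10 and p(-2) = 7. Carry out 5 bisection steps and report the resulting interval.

p(-2.5) = 0.625 > 0, so the root lies in [-3, -2.5]
p(-2.75) = -4.109375 < 0, so the root lies in [-2.75, -2.5]
p(-2.625) = -1.603516 < 0, so the root lies in [-2.625, -2.5]
p(-2.5625) = -0.4553 < 0, so the root lies in [-2.5625, -2.5]
p(-2.53125) = 0.0932 > 0, so the root lies in [-2.5625, -2.53125]

[-2.5625, -2.53125]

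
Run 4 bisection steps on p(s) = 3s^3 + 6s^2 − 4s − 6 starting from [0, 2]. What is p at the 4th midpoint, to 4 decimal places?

s = 1 gives p = -1, negative; keep [1, 2]
s = 1.5 gives p = 11.625, positive; keep [1, 1.5]
s = 1.25 gives p = 4.234375, positive; keep [1, 1.25]
s = 1.125 gives p = 1.3652, positive; keep [1, 1.125]

1.3652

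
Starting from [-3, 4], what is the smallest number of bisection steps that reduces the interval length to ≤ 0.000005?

21

Width after n steps is 7/2^n. Need 2^n ≥ 7/0.000005 = 1400000.
2^20 = 1048576 < 1400000 ≤ 2^21 = 2097152, so n = 21.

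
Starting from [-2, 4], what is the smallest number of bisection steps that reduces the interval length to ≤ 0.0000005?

24

Width after n steps is 6/2^n. Need 2^n ≥ 6/0.0000005 = 12000000.
2^23 = 8388608 < 12000000 ≤ 2^24 = 16777216, so n = 24.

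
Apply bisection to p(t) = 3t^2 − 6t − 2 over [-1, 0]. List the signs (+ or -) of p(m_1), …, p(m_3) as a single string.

+-+

midpoint -0.5: p = 1.75 > 0 → [-0.5, 0]
midpoint -0.25: p = -0.3125 < 0 → [-0.5, -0.25]
midpoint -0.375: p = 0.671875 > 0 → [-0.375, -0.25]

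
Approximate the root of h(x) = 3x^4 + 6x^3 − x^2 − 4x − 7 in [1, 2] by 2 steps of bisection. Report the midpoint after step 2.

h(1.5) = 20.1875 > 0, so the root lies in [1, 1.5]
h(1.25) = 5.480469 > 0, so the root lies in [1, 1.25]

1.25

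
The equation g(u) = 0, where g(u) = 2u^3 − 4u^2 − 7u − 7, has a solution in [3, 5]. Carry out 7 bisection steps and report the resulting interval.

[3.34375, 3.359375]

g(4) = 29 > 0, so the root lies in [3, 4]
g(3.5) = 5.25 > 0, so the root lies in [3, 3.5]
g(3.25) = -3.34375 < 0, so the root lies in [3.25, 3.5]
g(3.375) = 0.6992 > 0, so the root lies in [3.25, 3.375]
g(3.3125) = -1.3843 < 0, so the root lies in [3.3125, 3.375]
g(3.34375) = -0.3582 < 0, so the root lies in [3.34375, 3.375]
g(3.359375) = 0.1666 > 0, so the root lies in [3.34375, 3.359375]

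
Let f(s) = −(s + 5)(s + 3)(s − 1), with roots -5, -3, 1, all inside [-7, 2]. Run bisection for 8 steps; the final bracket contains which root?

1

f(-2.5) = 4.375 > 0, so the root lies in [-2.5, 2]
f(-0.25) = 16.328125 > 0, so the root lies in [-0.25, 2]
f(0.875) = 2.845703 > 0, so the root lies in [0.875, 2]
f(1.4375) = -12.4978 < 0, so the root lies in [0.875, 1.4375]
f(1.15625) = -3.998 < 0, so the root lies in [0.875, 1.15625]
f(1.015625) = -0.3774 < 0, so the root lies in [0.875, 1.015625]
f(0.9453125) = 1.2828 > 0, so the root lies in [0.9453125, 1.015625]
f(0.98046875) = 0.4649 > 0, so the root lies in [0.98046875, 1.015625]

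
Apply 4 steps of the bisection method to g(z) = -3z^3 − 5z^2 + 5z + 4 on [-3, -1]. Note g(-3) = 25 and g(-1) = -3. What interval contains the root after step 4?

g(-2) = -2 < 0, so the root lies in [-3, -2]
g(-2.5) = 7.125 > 0, so the root lies in [-2.5, -2]
g(-2.25) = 1.609375 > 0, so the root lies in [-2.25, -2]
g(-2.125) = -0.416 < 0, so the root lies in [-2.25, -2.125]

[-2.25, -2.125]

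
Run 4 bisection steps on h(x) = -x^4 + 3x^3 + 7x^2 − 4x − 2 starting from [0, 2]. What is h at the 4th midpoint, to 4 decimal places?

1.2830

m = 1, h(m) = 3 (+); new bracket [0, 1]
m = 0.5, h(m) = -1.9375 (−); new bracket [0.5, 1]
m = 0.75, h(m) = -0.113281 (−); new bracket [0.75, 1]
m = 0.875, h(m) = 1.283 (+); new bracket [0.75, 0.875]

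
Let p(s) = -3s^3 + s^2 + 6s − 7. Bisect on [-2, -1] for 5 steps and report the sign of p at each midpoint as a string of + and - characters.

s = -1.5 gives p = -3.625, negative; keep [-2, -1.5]
s = -1.75 gives p = 1.640625, positive; keep [-1.75, -1.5]
s = -1.625 gives p = -1.236328, negative; keep [-1.75, -1.625]
s = -1.6875 gives p = 0.1389, positive; keep [-1.6875, -1.625]
s = -1.65625 gives p = -0.5642, negative; keep [-1.6875, -1.65625]

-+-+-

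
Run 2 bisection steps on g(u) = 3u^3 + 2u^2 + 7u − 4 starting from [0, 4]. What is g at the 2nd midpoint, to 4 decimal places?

g(2) = 42 > 0, so the root lies in [0, 2]
g(1) = 8 > 0, so the root lies in [0, 1]

8.0000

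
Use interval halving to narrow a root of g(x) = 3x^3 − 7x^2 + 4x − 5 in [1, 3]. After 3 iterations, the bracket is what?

m = 2, g(m) = -1 (−); new bracket [2, 3]
m = 2.5, g(m) = 8.125 (+); new bracket [2, 2.5]
m = 2.25, g(m) = 2.734375 (+); new bracket [2, 2.25]

[2, 2.25]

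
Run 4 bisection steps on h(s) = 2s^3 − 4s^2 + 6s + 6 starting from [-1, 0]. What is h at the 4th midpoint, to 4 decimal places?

-0.6655

m = -0.5, h(m) = 1.75 (+); new bracket [-1, -0.5]
m = -0.75, h(m) = -1.59375 (−); new bracket [-0.75, -0.5]
m = -0.625, h(m) = 0.199219 (+); new bracket [-0.75, -0.625]
m = -0.6875, h(m) = -0.6655 (−); new bracket [-0.6875, -0.625]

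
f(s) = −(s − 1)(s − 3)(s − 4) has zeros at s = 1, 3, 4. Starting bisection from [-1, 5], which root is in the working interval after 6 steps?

midpoint 2: f = -2 < 0 → [-1, 2]
midpoint 0.5: f = 4.375 > 0 → [0.5, 2]
midpoint 1.25: f = -1.203125 < 0 → [0.5, 1.25]
midpoint 0.875: f = 0.8301 > 0 → [0.875, 1.25]
midpoint 1.0625: f = -0.3557 < 0 → [0.875, 1.0625]
midpoint 0.96875: f = 0.1924 > 0 → [0.96875, 1.0625]

1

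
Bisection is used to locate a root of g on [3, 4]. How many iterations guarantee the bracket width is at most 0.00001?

Width after n steps is 1/2^n. Need 2^n ≥ 1/0.00001 = 100000.
2^16 = 65536 < 100000 ≤ 2^17 = 131072, so n = 17.

17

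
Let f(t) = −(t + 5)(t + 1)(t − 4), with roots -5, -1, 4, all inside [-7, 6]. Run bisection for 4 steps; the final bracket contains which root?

m = -0.5, f(m) = 10.125 (+); new bracket [-0.5, 6]
m = 2.75, f(m) = 36.328125 (+); new bracket [2.75, 6]
m = 4.375, f(m) = -18.896484 (−); new bracket [2.75, 4.375]
m = 3.5625, f(m) = 17.0916 (+); new bracket [3.5625, 4.375]

4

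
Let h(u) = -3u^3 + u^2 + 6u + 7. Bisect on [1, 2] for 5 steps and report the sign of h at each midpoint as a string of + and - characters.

h(1.5) = 8.125 > 0, so the root lies in [1.5, 2]
h(1.75) = 4.484375 > 0, so the root lies in [1.75, 2]
h(1.875) = 1.990234 > 0, so the root lies in [1.875, 2]
h(1.9375) = 0.5593 > 0, so the root lies in [1.9375, 2]
h(1.96875) = -0.204 < 0, so the root lies in [1.9375, 1.96875]

++++-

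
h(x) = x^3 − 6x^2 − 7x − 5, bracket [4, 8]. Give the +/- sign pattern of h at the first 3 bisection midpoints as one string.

h(6) = -47 < 0, so the root lies in [6, 8]
h(7) = -5 < 0, so the root lies in [7, 8]
h(7.5) = 26.875 > 0, so the root lies in [7, 7.5]

--+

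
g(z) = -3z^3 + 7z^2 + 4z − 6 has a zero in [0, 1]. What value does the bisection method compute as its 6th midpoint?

midpoint 0.5: g = -2.625 < 0 → [0.5, 1]
midpoint 0.75: g = -0.328125 < 0 → [0.75, 1]
midpoint 0.875: g = 0.849609 > 0 → [0.75, 0.875]
midpoint 0.8125: g = 0.262 > 0 → [0.75, 0.8125]
midpoint 0.78125: g = -0.0331 < 0 → [0.78125, 0.8125]
midpoint 0.796875: g = 0.1145 > 0 → [0.78125, 0.796875]

0.796875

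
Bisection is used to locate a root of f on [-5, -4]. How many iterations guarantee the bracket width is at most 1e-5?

17

Width after n steps is 1/2^n. Need 2^n ≥ 1/1e-5 = 100000.
2^16 = 65536 < 100000 ≤ 2^17 = 131072, so n = 17.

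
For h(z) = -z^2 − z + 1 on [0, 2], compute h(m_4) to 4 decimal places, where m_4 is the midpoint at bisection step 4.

midpoint 1: h = -1 < 0 → [0, 1]
midpoint 0.5: h = 0.25 > 0 → [0.5, 1]
midpoint 0.75: h = -0.3125 < 0 → [0.5, 0.75]
midpoint 0.625: h = -0.0156 < 0 → [0.5, 0.625]

-0.0156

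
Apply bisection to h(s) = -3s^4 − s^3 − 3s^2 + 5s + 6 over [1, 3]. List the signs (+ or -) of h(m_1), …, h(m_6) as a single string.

---++-

h(2) = -52 < 0, so the root lies in [1, 2]
h(1.5) = -11.8125 < 0, so the root lies in [1, 1.5]
h(1.25) = -1.714844 < 0, so the root lies in [1, 1.25]
h(1.125) = 1.5989 > 0, so the root lies in [1.125, 1.25]
h(1.1875) = 0.0668 > 0, so the root lies in [1.1875, 1.25]
h(1.21875) = -0.7914 < 0, so the root lies in [1.1875, 1.21875]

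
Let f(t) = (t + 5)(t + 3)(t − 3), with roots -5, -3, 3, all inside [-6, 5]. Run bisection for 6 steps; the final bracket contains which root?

3

t = -0.5 gives f = -39.375, negative; keep [-0.5, 5]
t = 2.25 gives f = -28.546875, negative; keep [2.25, 5]
t = 3.625 gives f = 35.712891, positive; keep [2.25, 3.625]
t = 2.9375 gives f = -2.9456, negative; keep [2.9375, 3.625]
t = 3.28125 gives f = 14.6297, positive; keep [2.9375, 3.28125]
t = 3.109375 gives f = 5.4188, positive; keep [2.9375, 3.109375]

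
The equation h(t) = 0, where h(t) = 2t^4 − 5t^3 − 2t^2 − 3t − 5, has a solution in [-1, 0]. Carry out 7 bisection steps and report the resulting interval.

[-0.8359375, -0.828125]

midpoint -0.5: h = -3.25 < 0 → [-1, -0.5]
midpoint -0.75: h = -1.132812 < 0 → [-1, -0.75]
midpoint -0.875: h = 0.615723 > 0 → [-0.875, -0.75]
midpoint -0.8125: h = -0.3293 < 0 → [-0.875, -0.8125]
midpoint -0.84375: h = 0.1245 > 0 → [-0.84375, -0.8125]
midpoint -0.828125: h = -0.107 < 0 → [-0.84375, -0.828125]
midpoint -0.8359375: h = 0.0076 > 0 → [-0.8359375, -0.828125]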